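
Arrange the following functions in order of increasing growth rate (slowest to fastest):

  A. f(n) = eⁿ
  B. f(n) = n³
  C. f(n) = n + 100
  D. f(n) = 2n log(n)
C < D < B < A

Comparing growth rates:
C = n + 100 is O(n)
D = 2n log(n) is O(n log n)
B = n³ is O(n³)
A = eⁿ is O(eⁿ)

Therefore, the order from slowest to fastest is: C < D < B < A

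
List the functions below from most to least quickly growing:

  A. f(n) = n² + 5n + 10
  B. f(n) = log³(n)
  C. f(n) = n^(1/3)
A > C > B

Comparing growth rates:
A = n² + 5n + 10 is O(n²)
C = n^(1/3) is O(n^(1/3))
B = log³(n) is O(log³ n)

Therefore, the order from fastest to slowest is: A > C > B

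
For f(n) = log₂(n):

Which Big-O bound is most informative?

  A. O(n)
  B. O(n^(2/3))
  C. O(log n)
C

f(n) = log₂(n) is O(log n).
All listed options are valid Big-O bounds (upper bounds),
but O(log n) is the tightest (smallest valid bound).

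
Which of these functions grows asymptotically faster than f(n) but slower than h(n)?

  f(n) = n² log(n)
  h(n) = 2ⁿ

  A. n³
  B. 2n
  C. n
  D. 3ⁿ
A

We need g(n) with n² log(n) = o(g(n)) and g(n) = o(2ⁿ), i.e. O(n² log n) ≺ g ≺ O(2ⁿ).
Check each option:
  A. n³ — O(n³) is strictly between O(n² log n) and O(2ⁿ) ✓
  B. 2n — O(n) does not grow strictly faster than f(n)
  C. n — O(n) does not grow strictly faster than f(n)
  D. 3ⁿ — O(3ⁿ) does not grow strictly slower than h(n)

Only option A (n³) lies strictly between.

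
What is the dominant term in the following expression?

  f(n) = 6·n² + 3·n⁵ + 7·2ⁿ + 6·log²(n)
7·2ⁿ

Looking at each term:
  - 6·n² is O(n²)
  - 3·n⁵ is O(n⁵)
  - 7·2ⁿ is O(2ⁿ)
  - 6·log²(n) is O(log² n)

The term 7·2ⁿ (O(2ⁿ)) grows fastest and dominates all others.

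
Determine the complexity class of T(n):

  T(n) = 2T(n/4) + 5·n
Θ(n)

Master Theorem: a = 2, b = 4, f(n) = 5·n.
Compute the critical exponent d = log₄(2) = 0.500.
Compare f(n) = Θ(n) against n^d:
  k = 1 > d = 0.500, so f(n) = Ω(n^(d+ε)) — Case 3.
  Regularity: a·(n/b)^1/n^1 = a/b^1 = 2/4 < 1 ✓.
  The top-level work dominates: T(n) = Θ(f(n)) = Θ(n).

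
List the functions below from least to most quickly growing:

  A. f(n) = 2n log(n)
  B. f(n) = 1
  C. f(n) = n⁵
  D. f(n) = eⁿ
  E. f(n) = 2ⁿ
B < A < C < E < D

Comparing growth rates:
B = 1 is O(1)
A = 2n log(n) is O(n log n)
C = n⁵ is O(n⁵)
E = 2ⁿ is O(2ⁿ)
D = eⁿ is O(eⁿ)

Therefore, the order from slowest to fastest is: B < A < C < E < D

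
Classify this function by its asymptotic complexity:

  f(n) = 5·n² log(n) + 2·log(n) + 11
O(n² log n)

The dominant term in 5·n² log(n) + 2·log(n) + 11 is 5·n² log(n), which is Θ(n² log n).
Lower-order terms (2·log(n), 11) are asymptotically negligible.
Constants are absorbed, so the tightest bound is O(n² log n).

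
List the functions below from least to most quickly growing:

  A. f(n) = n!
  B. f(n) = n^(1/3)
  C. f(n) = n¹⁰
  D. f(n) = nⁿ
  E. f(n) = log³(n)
E < B < C < A < D

Comparing growth rates:
E = log³(n) is O(log³ n)
B = n^(1/3) is O(n^(1/3))
C = n¹⁰ is O(n¹⁰)
A = n! is O(n!)
D = nⁿ is O(nⁿ)

Therefore, the order from slowest to fastest is: E < B < C < A < D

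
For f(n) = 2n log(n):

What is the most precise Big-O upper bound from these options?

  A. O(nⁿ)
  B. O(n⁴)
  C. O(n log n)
C

f(n) = 2n log(n) is O(n log n).
All listed options are valid Big-O bounds (upper bounds),
but O(n log n) is the tightest (smallest valid bound).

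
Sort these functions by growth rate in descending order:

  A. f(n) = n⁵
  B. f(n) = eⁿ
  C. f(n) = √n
B > A > C

Comparing growth rates:
B = eⁿ is O(eⁿ)
A = n⁵ is O(n⁵)
C = √n is O(√n)

Therefore, the order from fastest to slowest is: B > A > C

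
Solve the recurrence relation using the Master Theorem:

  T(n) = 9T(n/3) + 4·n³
Θ(n³)

Master Theorem: a = 9, b = 3, f(n) = 4·n³.
Compute the critical exponent d = log₃(9) = 2.
Compare f(n) = Θ(n³) against n^d:
  k = 3 > d = 2, so f(n) = Ω(n^(d+ε)) — Case 3.
  Regularity: a·(n/b)^3/n^3 = a/b^3 = 9/27 < 1 ✓.
  The top-level work dominates: T(n) = Θ(f(n)) = Θ(n³).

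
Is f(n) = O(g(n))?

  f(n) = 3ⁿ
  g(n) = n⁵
False

f(n) = 3ⁿ is O(3ⁿ), and g(n) = n⁵ is O(n⁵).
Since O(3ⁿ) grows faster than O(n⁵), f(n) = O(g(n)) is false.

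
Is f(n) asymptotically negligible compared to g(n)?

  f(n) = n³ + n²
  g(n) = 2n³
False

f(n) = n³ + n² is O(n³), and g(n) = 2n³ is O(n³).
Since they have the same growth rate, f(n) = o(g(n)) is false.
(f = o(g) requires f to grow strictly slower, not equal.)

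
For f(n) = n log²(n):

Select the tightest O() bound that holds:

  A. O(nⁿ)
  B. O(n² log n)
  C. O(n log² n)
C

f(n) = n log²(n) is O(n log² n).
All listed options are valid Big-O bounds (upper bounds),
but O(n log² n) is the tightest (smallest valid bound).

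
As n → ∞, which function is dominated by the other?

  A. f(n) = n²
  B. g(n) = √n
B

f(n) = n² is O(n²), while g(n) = √n is O(√n).
Since O(√n) grows slower than O(n²), g(n) is dominated.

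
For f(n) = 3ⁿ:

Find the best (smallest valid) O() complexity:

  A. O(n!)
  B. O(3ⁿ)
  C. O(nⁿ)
B

f(n) = 3ⁿ is O(3ⁿ).
All listed options are valid Big-O bounds (upper bounds),
but O(3ⁿ) is the tightest (smallest valid bound).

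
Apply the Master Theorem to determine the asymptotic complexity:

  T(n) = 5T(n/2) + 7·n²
Θ(n^log₂(5))

Master Theorem: a = 5, b = 2, f(n) = 7·n².
Compute the critical exponent d = log₂(5) = 2.322.
Compare f(n) = Θ(n²) against n^d:
  k = 2 < d = 2.322, so f(n) = O(n^(d-ε)) — Case 1.
  The recursion cost dominates: T(n) = Θ(n^d) = Θ(n^log₂(5)).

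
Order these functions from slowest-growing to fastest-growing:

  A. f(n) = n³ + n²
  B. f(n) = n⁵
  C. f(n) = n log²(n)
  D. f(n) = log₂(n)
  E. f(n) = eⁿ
D < C < A < B < E

Comparing growth rates:
D = log₂(n) is O(log n)
C = n log²(n) is O(n log² n)
A = n³ + n² is O(n³)
B = n⁵ is O(n⁵)
E = eⁿ is O(eⁿ)

Therefore, the order from slowest to fastest is: D < C < A < B < E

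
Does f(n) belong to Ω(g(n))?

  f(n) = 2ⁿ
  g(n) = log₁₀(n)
True

f(n) = 2ⁿ is O(2ⁿ), and g(n) = log₁₀(n) is O(log n).
Since O(2ⁿ) grows at least as fast as O(log n), f(n) = Ω(g(n)) is true.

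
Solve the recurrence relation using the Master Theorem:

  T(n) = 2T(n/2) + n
Θ(n log n)

Master Theorem: a = 2, b = 2, f(n) = n.
Compute the critical exponent d = log₂(2) = 1.
Compare f(n) = Θ(n) against n^d:
  k = 1 = d, so f(n) = Θ(n^d) — Case 2.
  Work is balanced across levels: T(n) = Θ(n^d log n) = Θ(n log n).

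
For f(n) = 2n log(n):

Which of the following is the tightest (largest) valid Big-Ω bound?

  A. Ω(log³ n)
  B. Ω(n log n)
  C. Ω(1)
B

f(n) = 2n log(n) is Ω(n log n).
All listed options are valid Big-Ω bounds (lower bounds),
but Ω(n log n) is the tightest (largest valid bound).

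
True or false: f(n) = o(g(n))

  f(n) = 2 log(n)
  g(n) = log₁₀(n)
False

f(n) = 2 log(n) is O(log n), and g(n) = log₁₀(n) is O(log n).
Since they have the same growth rate, f(n) = o(g(n)) is false.
(f = o(g) requires f to grow strictly slower, not equal.)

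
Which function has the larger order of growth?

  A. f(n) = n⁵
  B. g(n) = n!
B

f(n) = n⁵ is O(n⁵), while g(n) = n! is O(n!).
Since O(n!) grows faster than O(n⁵), g(n) dominates.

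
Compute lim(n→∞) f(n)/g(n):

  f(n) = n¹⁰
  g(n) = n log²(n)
∞

Since n¹⁰ (O(n¹⁰)) grows faster than n log²(n) (O(n log² n)),
the ratio f(n)/g(n) → ∞ as n → ∞.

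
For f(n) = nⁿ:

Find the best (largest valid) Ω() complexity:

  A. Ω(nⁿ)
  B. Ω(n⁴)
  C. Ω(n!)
A

f(n) = nⁿ is Ω(nⁿ).
All listed options are valid Big-Ω bounds (lower bounds),
but Ω(nⁿ) is the tightest (largest valid bound).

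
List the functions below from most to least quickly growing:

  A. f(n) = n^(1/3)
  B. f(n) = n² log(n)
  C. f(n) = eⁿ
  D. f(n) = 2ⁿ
C > D > B > A

Comparing growth rates:
C = eⁿ is O(eⁿ)
D = 2ⁿ is O(2ⁿ)
B = n² log(n) is O(n² log n)
A = n^(1/3) is O(n^(1/3))

Therefore, the order from fastest to slowest is: C > D > B > A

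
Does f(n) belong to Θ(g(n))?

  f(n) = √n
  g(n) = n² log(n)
False

f(n) = √n is O(√n), and g(n) = n² log(n) is O(n² log n).
Since they have different growth rates, f(n) = Θ(g(n)) is false.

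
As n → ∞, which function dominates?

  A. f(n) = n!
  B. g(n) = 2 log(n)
A

f(n) = n! is O(n!), while g(n) = 2 log(n) is O(log n).
Since O(n!) grows faster than O(log n), f(n) dominates.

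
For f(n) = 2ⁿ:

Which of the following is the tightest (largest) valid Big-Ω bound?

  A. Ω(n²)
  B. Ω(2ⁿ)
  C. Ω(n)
B

f(n) = 2ⁿ is Ω(2ⁿ).
All listed options are valid Big-Ω bounds (lower bounds),
but Ω(2ⁿ) is the tightest (largest valid bound).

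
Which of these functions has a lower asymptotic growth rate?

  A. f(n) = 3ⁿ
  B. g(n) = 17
B

f(n) = 3ⁿ is O(3ⁿ), while g(n) = 17 is O(1).
Since O(1) grows slower than O(3ⁿ), g(n) is dominated.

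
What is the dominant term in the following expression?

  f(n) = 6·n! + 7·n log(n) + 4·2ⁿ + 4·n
6·n!

Looking at each term:
  - 6·n! is O(n!)
  - 7·n log(n) is O(n log n)
  - 4·2ⁿ is O(2ⁿ)
  - 4·n is O(n)

The term 6·n! (O(n!)) grows fastest and dominates all others.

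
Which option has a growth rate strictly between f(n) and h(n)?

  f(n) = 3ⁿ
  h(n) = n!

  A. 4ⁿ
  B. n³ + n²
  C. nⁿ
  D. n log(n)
A

We need g(n) with 3ⁿ = o(g(n)) and g(n) = o(n!), i.e. O(3ⁿ) ≺ g ≺ O(n!).
Check each option:
  A. 4ⁿ — O(4ⁿ) is strictly between O(3ⁿ) and O(n!) ✓
  B. n³ + n² — O(n³) does not grow strictly faster than f(n)
  C. nⁿ — O(nⁿ) does not grow strictly slower than h(n)
  D. n log(n) — O(n log n) does not grow strictly faster than f(n)

Only option A (4ⁿ) lies strictly between.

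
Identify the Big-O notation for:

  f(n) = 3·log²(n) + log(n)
O(log² n)

The dominant term in 3·log²(n) + log(n) is 3·log²(n), which is Θ(log² n).
Lower-order terms (log(n)) are asymptotically negligible.
Constants are absorbed, so the tightest bound is O(log² n).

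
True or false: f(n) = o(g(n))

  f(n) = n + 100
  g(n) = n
False

f(n) = n + 100 is O(n), and g(n) = n is O(n).
Since they have the same growth rate, f(n) = o(g(n)) is false.
(f = o(g) requires f to grow strictly slower, not equal.)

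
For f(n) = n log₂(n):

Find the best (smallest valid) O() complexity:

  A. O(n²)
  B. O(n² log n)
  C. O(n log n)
C

f(n) = n log₂(n) is O(n log n).
All listed options are valid Big-O bounds (upper bounds),
but O(n log n) is the tightest (smallest valid bound).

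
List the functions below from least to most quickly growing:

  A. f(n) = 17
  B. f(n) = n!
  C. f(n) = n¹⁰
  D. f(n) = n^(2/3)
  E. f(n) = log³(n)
A < E < D < C < B

Comparing growth rates:
A = 17 is O(1)
E = log³(n) is O(log³ n)
D = n^(2/3) is O(n^(2/3))
C = n¹⁰ is O(n¹⁰)
B = n! is O(n!)

Therefore, the order from slowest to fastest is: A < E < D < C < B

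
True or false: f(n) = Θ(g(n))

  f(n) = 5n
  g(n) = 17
False

f(n) = 5n is O(n), and g(n) = 17 is O(1).
Since they have different growth rates, f(n) = Θ(g(n)) is false.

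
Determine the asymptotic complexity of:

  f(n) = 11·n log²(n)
O(n log² n)

The dominant term in 11·n log²(n) is 11·n log²(n), which is Θ(n log² n).
Constants are absorbed, so the tightest bound is O(n log² n).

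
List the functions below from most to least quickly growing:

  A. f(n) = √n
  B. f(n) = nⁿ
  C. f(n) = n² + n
B > C > A

Comparing growth rates:
B = nⁿ is O(nⁿ)
C = n² + n is O(n²)
A = √n is O(√n)

Therefore, the order from fastest to slowest is: B > C > A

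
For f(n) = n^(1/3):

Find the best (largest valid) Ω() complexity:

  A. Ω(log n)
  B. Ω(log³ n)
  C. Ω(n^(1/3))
C

f(n) = n^(1/3) is Ω(n^(1/3)).
All listed options are valid Big-Ω bounds (lower bounds),
but Ω(n^(1/3)) is the tightest (largest valid bound).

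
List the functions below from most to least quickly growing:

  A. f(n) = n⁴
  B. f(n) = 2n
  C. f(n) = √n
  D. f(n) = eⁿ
D > A > B > C

Comparing growth rates:
D = eⁿ is O(eⁿ)
A = n⁴ is O(n⁴)
B = 2n is O(n)
C = √n is O(√n)

Therefore, the order from fastest to slowest is: D > A > B > C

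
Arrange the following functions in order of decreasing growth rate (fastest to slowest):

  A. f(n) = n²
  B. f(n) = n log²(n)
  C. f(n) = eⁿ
C > A > B

Comparing growth rates:
C = eⁿ is O(eⁿ)
A = n² is O(n²)
B = n log²(n) is O(n log² n)

Therefore, the order from fastest to slowest is: C > A > B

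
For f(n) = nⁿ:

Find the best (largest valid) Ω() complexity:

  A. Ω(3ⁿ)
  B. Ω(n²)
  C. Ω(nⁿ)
C

f(n) = nⁿ is Ω(nⁿ).
All listed options are valid Big-Ω bounds (lower bounds),
but Ω(nⁿ) is the tightest (largest valid bound).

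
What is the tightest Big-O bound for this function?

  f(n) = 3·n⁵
O(n⁵)

The dominant term in 3·n⁵ is 3·n⁵, which is Θ(n⁵).
Constants are absorbed, so the tightest bound is O(n⁵).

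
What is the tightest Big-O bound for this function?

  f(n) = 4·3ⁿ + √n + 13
O(3ⁿ)

The dominant term in 4·3ⁿ + √n + 13 is 4·3ⁿ, which is Θ(3ⁿ).
Lower-order terms (√n, 13) are asymptotically negligible.
Constants are absorbed, so the tightest bound is O(3ⁿ).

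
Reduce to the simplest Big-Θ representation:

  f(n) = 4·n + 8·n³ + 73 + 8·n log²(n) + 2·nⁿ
Θ(nⁿ)

Order the terms by growth rate: 73 ≺ 4·n ≺ 8·n log²(n) ≺ 8·n³ ≺ 2·nⁿ.
The fastest-growing term 2·nⁿ dominates as n → ∞; dropping its constant factor gives Θ(nⁿ).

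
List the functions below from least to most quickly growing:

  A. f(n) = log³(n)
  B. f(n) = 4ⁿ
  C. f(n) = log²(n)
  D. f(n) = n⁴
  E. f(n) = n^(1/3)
C < A < E < D < B

Comparing growth rates:
C = log²(n) is O(log² n)
A = log³(n) is O(log³ n)
E = n^(1/3) is O(n^(1/3))
D = n⁴ is O(n⁴)
B = 4ⁿ is O(4ⁿ)

Therefore, the order from slowest to fastest is: C < A < E < D < B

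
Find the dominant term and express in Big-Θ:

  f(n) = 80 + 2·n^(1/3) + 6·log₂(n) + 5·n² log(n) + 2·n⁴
Θ(n⁴)

Order the terms by growth rate: 80 ≺ 6·log₂(n) ≺ 2·n^(1/3) ≺ 5·n² log(n) ≺ 2·n⁴.
The fastest-growing term 2·n⁴ dominates as n → ∞; dropping its constant factor gives Θ(n⁴).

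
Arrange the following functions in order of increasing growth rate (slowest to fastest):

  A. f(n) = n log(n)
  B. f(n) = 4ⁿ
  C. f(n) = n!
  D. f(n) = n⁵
A < D < B < C

Comparing growth rates:
A = n log(n) is O(n log n)
D = n⁵ is O(n⁵)
B = 4ⁿ is O(4ⁿ)
C = n! is O(n!)

Therefore, the order from slowest to fastest is: A < D < B < C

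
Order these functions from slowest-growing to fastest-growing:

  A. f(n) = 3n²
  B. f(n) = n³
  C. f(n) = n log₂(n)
C < A < B

Comparing growth rates:
C = n log₂(n) is O(n log n)
A = 3n² is O(n²)
B = n³ is O(n³)

Therefore, the order from slowest to fastest is: C < A < B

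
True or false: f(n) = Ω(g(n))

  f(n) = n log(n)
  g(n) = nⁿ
False

f(n) = n log(n) is O(n log n), and g(n) = nⁿ is O(nⁿ).
Since O(n log n) grows slower than O(nⁿ), f(n) = Ω(g(n)) is false.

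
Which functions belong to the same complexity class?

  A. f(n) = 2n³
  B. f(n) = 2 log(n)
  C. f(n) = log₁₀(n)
B and C

Examining each function:
  A. 2n³ is O(n³)
  B. 2 log(n) is O(log n)
  C. log₁₀(n) is O(log n)

Functions B and C both have the same complexity class.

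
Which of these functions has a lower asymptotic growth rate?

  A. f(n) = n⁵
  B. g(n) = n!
A

f(n) = n⁵ is O(n⁵), while g(n) = n! is O(n!).
Since O(n⁵) grows slower than O(n!), f(n) is dominated.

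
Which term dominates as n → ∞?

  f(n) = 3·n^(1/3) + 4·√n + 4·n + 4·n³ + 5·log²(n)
4·n³

Looking at each term:
  - 3·n^(1/3) is O(n^(1/3))
  - 4·√n is O(√n)
  - 4·n is O(n)
  - 4·n³ is O(n³)
  - 5·log²(n) is O(log² n)

The term 4·n³ (O(n³)) grows fastest and dominates all others.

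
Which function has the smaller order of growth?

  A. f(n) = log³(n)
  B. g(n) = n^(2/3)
A

f(n) = log³(n) is O(log³ n), while g(n) = n^(2/3) is O(n^(2/3)).
Since O(log³ n) grows slower than O(n^(2/3)), f(n) is dominated.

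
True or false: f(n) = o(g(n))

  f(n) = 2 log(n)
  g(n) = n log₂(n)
True

f(n) = 2 log(n) is O(log n), and g(n) = n log₂(n) is O(n log n).
Since O(log n) grows strictly slower than O(n log n), f(n) = o(g(n)) is true.
This means lim(n→∞) f(n)/g(n) = 0.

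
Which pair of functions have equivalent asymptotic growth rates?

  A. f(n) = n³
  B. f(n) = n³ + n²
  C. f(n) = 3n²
A and B

Examining each function:
  A. n³ is O(n³)
  B. n³ + n² is O(n³)
  C. 3n² is O(n²)

Functions A and B both have the same complexity class.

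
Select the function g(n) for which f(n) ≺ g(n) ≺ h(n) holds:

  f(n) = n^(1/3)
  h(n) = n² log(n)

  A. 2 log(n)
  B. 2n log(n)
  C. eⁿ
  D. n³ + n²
B

We need g(n) with n^(1/3) = o(g(n)) and g(n) = o(n² log(n)), i.e. O(n^(1/3)) ≺ g ≺ O(n² log n).
Check each option:
  A. 2 log(n) — O(log n) does not grow strictly faster than f(n)
  B. 2n log(n) — O(n log n) is strictly between O(n^(1/3)) and O(n² log n) ✓
  C. eⁿ — O(eⁿ) does not grow strictly slower than h(n)
  D. n³ + n² — O(n³) does not grow strictly slower than h(n)

Only option B (2n log(n)) lies strictly between.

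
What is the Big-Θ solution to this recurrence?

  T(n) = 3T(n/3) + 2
Θ(n)

Master Theorem: a = 3, b = 3, f(n) = 2.
Compute the critical exponent d = log₃(3) = 1.
Compare f(n) = Θ(1) against n^d:
  k = 0 < d = 1, so f(n) = O(n^(d-ε)) — Case 1.
  The recursion cost dominates: T(n) = Θ(n^d) = Θ(n).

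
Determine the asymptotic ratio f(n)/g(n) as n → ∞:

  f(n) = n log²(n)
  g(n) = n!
0

Since n log²(n) (O(n log² n)) grows slower than n! (O(n!)),
the ratio f(n)/g(n) → 0 as n → ∞.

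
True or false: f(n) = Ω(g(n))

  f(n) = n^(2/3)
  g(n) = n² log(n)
False

f(n) = n^(2/3) is O(n^(2/3)), and g(n) = n² log(n) is O(n² log n).
Since O(n^(2/3)) grows slower than O(n² log n), f(n) = Ω(g(n)) is false.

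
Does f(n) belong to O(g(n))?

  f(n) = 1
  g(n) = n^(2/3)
True

f(n) = 1 is O(1), and g(n) = n^(2/3) is O(n^(2/3)).
Since O(1) ⊆ O(n^(2/3)) (f grows no faster than g), f(n) = O(g(n)) is true.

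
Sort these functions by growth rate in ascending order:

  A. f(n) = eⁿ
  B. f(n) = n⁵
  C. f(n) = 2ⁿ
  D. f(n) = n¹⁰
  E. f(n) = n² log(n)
E < B < D < C < A

Comparing growth rates:
E = n² log(n) is O(n² log n)
B = n⁵ is O(n⁵)
D = n¹⁰ is O(n¹⁰)
C = 2ⁿ is O(2ⁿ)
A = eⁿ is O(eⁿ)

Therefore, the order from slowest to fastest is: E < B < D < C < A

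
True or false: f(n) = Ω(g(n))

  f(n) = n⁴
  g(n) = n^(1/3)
True

f(n) = n⁴ is O(n⁴), and g(n) = n^(1/3) is O(n^(1/3)).
Since O(n⁴) grows at least as fast as O(n^(1/3)), f(n) = Ω(g(n)) is true.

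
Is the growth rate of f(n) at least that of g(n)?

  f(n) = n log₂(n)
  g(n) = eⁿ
False

f(n) = n log₂(n) is O(n log n), and g(n) = eⁿ is O(eⁿ).
Since O(n log n) grows slower than O(eⁿ), f(n) = Ω(g(n)) is false.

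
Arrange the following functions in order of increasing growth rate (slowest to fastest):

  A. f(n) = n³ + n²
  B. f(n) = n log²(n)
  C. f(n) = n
C < B < A

Comparing growth rates:
C = n is O(n)
B = n log²(n) is O(n log² n)
A = n³ + n² is O(n³)

Therefore, the order from slowest to fastest is: C < B < A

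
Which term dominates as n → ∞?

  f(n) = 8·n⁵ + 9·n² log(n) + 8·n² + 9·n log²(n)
8·n⁵

Looking at each term:
  - 8·n⁵ is O(n⁵)
  - 9·n² log(n) is O(n² log n)
  - 8·n² is O(n²)
  - 9·n log²(n) is O(n log² n)

The term 8·n⁵ (O(n⁵)) grows fastest and dominates all others.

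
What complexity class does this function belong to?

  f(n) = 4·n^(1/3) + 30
O(n^(1/3))

The dominant term in 4·n^(1/3) + 30 is 4·n^(1/3), which is Θ(n^(1/3)).
Lower-order terms (30) are asymptotically negligible.
Constants are absorbed, so the tightest bound is O(n^(1/3)).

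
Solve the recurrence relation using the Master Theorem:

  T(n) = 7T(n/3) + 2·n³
Θ(n³)

Master Theorem: a = 7, b = 3, f(n) = 2·n³.
Compute the critical exponent d = log₃(7) = 1.771.
Compare f(n) = Θ(n³) against n^d:
  k = 3 > d = 1.771, so f(n) = Ω(n^(d+ε)) — Case 3.
  Regularity: a·(n/b)^3/n^3 = a/b^3 = 7/27 < 1 ✓.
  The top-level work dominates: T(n) = Θ(f(n)) = Θ(n³).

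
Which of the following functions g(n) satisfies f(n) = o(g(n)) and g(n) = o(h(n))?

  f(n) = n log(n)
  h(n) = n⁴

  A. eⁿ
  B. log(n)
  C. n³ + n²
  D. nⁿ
C

We need g(n) with n log(n) = o(g(n)) and g(n) = o(n⁴), i.e. O(n log n) ≺ g ≺ O(n⁴).
Check each option:
  A. eⁿ — O(eⁿ) does not grow strictly slower than h(n)
  B. log(n) — O(log n) does not grow strictly faster than f(n)
  C. n³ + n² — O(n³) is strictly between O(n log n) and O(n⁴) ✓
  D. nⁿ — O(nⁿ) does not grow strictly slower than h(n)

Only option C (n³ + n²) lies strictly between.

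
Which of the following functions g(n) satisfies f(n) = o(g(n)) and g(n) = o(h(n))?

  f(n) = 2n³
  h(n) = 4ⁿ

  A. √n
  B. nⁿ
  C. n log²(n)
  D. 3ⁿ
D

We need g(n) with 2n³ = o(g(n)) and g(n) = o(4ⁿ), i.e. O(n³) ≺ g ≺ O(4ⁿ).
Check each option:
  A. √n — O(√n) does not grow strictly faster than f(n)
  B. nⁿ — O(nⁿ) does not grow strictly slower than h(n)
  C. n log²(n) — O(n log² n) does not grow strictly faster than f(n)
  D. 3ⁿ — O(3ⁿ) is strictly between O(n³) and O(4ⁿ) ✓

Only option D (3ⁿ) lies strictly between.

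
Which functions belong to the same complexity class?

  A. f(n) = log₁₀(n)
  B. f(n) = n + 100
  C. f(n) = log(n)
A and C

Examining each function:
  A. log₁₀(n) is O(log n)
  B. n + 100 is O(n)
  C. log(n) is O(log n)

Functions A and C both have the same complexity class.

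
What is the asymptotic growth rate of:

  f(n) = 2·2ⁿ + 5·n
Θ(2ⁿ)

Order the terms by growth rate: 5·n ≺ 2·2ⁿ.
The fastest-growing term 2·2ⁿ dominates as n → ∞; dropping its constant factor gives Θ(2ⁿ).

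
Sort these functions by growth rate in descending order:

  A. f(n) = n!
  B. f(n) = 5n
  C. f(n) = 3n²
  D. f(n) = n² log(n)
A > D > C > B

Comparing growth rates:
A = n! is O(n!)
D = n² log(n) is O(n² log n)
C = 3n² is O(n²)
B = 5n is O(n)

Therefore, the order from fastest to slowest is: A > D > C > B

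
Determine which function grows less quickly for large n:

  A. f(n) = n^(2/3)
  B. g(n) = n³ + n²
A

f(n) = n^(2/3) is O(n^(2/3)), while g(n) = n³ + n² is O(n³).
Since O(n^(2/3)) grows slower than O(n³), f(n) is dominated.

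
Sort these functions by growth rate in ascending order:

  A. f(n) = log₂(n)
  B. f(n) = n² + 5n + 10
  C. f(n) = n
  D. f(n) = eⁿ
A < C < B < D

Comparing growth rates:
A = log₂(n) is O(log n)
C = n is O(n)
B = n² + 5n + 10 is O(n²)
D = eⁿ is O(eⁿ)

Therefore, the order from slowest to fastest is: A < C < B < D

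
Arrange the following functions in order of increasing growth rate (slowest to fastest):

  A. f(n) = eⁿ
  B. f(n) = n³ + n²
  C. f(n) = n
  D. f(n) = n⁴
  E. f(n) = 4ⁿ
C < B < D < A < E

Comparing growth rates:
C = n is O(n)
B = n³ + n² is O(n³)
D = n⁴ is O(n⁴)
A = eⁿ is O(eⁿ)
E = 4ⁿ is O(4ⁿ)

Therefore, the order from slowest to fastest is: C < B < D < A < E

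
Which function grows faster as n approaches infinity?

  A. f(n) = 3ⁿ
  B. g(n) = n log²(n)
A

f(n) = 3ⁿ is O(3ⁿ), while g(n) = n log²(n) is O(n log² n).
Since O(3ⁿ) grows faster than O(n log² n), f(n) dominates.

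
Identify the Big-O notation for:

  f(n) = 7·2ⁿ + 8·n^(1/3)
O(2ⁿ)

The dominant term in 7·2ⁿ + 8·n^(1/3) is 7·2ⁿ, which is Θ(2ⁿ).
Lower-order terms (8·n^(1/3)) are asymptotically negligible.
Constants are absorbed, so the tightest bound is O(2ⁿ).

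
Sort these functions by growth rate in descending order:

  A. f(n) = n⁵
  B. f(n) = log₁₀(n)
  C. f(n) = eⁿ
C > A > B

Comparing growth rates:
C = eⁿ is O(eⁿ)
A = n⁵ is O(n⁵)
B = log₁₀(n) is O(log n)

Therefore, the order from fastest to slowest is: C > A > B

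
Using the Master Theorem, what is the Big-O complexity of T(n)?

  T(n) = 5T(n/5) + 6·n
Θ(n log n)

Master Theorem: a = 5, b = 5, f(n) = 6·n.
Compute the critical exponent d = log₅(5) = 1.
Compare f(n) = Θ(n) against n^d:
  k = 1 = d, so f(n) = Θ(n^d) — Case 2.
  Work is balanced across levels: T(n) = Θ(n^d log n) = Θ(n log n).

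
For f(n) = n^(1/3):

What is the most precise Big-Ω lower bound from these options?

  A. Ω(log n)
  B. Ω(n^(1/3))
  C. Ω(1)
B

f(n) = n^(1/3) is Ω(n^(1/3)).
All listed options are valid Big-Ω bounds (lower bounds),
but Ω(n^(1/3)) is the tightest (largest valid bound).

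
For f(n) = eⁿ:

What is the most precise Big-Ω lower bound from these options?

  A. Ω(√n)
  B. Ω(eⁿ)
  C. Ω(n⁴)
B

f(n) = eⁿ is Ω(eⁿ).
All listed options are valid Big-Ω bounds (lower bounds),
but Ω(eⁿ) is the tightest (largest valid bound).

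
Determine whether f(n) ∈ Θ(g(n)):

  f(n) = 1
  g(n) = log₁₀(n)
False

f(n) = 1 is O(1), and g(n) = log₁₀(n) is O(log n).
Since they have different growth rates, f(n) = Θ(g(n)) is false.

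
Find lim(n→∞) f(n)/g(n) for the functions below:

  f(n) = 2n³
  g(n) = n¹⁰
0

Since 2n³ (O(n³)) grows slower than n¹⁰ (O(n¹⁰)),
the ratio f(n)/g(n) → 0 as n → ∞.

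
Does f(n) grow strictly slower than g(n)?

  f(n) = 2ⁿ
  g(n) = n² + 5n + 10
False

f(n) = 2ⁿ is O(2ⁿ), and g(n) = n² + 5n + 10 is O(n²).
Since O(2ⁿ) grows faster than or equal to O(n²), f(n) = o(g(n)) is false.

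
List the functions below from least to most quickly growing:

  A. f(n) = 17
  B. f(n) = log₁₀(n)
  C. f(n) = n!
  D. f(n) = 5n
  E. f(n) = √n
A < B < E < D < C

Comparing growth rates:
A = 17 is O(1)
B = log₁₀(n) is O(log n)
E = √n is O(√n)
D = 5n is O(n)
C = n! is O(n!)

Therefore, the order from slowest to fastest is: A < B < E < D < C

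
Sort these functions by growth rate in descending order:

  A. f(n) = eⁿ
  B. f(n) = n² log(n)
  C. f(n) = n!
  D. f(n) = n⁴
C > A > D > B

Comparing growth rates:
C = n! is O(n!)
A = eⁿ is O(eⁿ)
D = n⁴ is O(n⁴)
B = n² log(n) is O(n² log n)

Therefore, the order from fastest to slowest is: C > A > D > B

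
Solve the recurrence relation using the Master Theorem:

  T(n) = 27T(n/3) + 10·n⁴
Θ(n⁴)

Master Theorem: a = 27, b = 3, f(n) = 10·n⁴.
Compute the critical exponent d = log₃(27) = 3.
Compare f(n) = Θ(n⁴) against n^d:
  k = 4 > d = 3, so f(n) = Ω(n^(d+ε)) — Case 3.
  Regularity: a·(n/b)^4/n^4 = a/b^4 = 27/81 < 1 ✓.
  The top-level work dominates: T(n) = Θ(f(n)) = Θ(n⁴).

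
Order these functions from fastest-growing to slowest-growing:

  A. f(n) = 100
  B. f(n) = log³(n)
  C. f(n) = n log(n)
C > B > A

Comparing growth rates:
C = n log(n) is O(n log n)
B = log³(n) is O(log³ n)
A = 100 is O(1)

Therefore, the order from fastest to slowest is: C > B > A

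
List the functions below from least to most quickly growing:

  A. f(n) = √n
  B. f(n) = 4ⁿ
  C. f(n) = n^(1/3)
C < A < B

Comparing growth rates:
C = n^(1/3) is O(n^(1/3))
A = √n is O(√n)
B = 4ⁿ is O(4ⁿ)

Therefore, the order from slowest to fastest is: C < A < B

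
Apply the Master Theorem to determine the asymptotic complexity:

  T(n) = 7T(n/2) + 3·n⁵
Θ(n⁵)

Master Theorem: a = 7, b = 2, f(n) = 3·n⁵.
Compute the critical exponent d = log₂(7) = 2.807.
Compare f(n) = Θ(n⁵) against n^d:
  k = 5 > d = 2.807, so f(n) = Ω(n^(d+ε)) — Case 3.
  Regularity: a·(n/b)^5/n^5 = a/b^5 = 7/32 < 1 ✓.
  The top-level work dominates: T(n) = Θ(f(n)) = Θ(n⁵).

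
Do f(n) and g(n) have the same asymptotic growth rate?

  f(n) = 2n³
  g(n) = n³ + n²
True

f(n) = 2n³ and g(n) = n³ + n² are both O(n³).
Since they have the same asymptotic growth rate, f(n) = Θ(g(n)) is true.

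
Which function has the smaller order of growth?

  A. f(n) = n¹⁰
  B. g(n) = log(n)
B

f(n) = n¹⁰ is O(n¹⁰), while g(n) = log(n) is O(log n).
Since O(log n) grows slower than O(n¹⁰), g(n) is dominated.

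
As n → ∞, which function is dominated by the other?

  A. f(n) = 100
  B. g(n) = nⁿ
A

f(n) = 100 is O(1), while g(n) = nⁿ is O(nⁿ).
Since O(1) grows slower than O(nⁿ), f(n) is dominated.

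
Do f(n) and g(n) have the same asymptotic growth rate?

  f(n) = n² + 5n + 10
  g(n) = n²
True

f(n) = n² + 5n + 10 and g(n) = n² are both O(n²).
Since they have the same asymptotic growth rate, f(n) = Θ(g(n)) is true.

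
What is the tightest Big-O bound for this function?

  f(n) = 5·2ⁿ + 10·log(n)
O(2ⁿ)

The dominant term in 5·2ⁿ + 10·log(n) is 5·2ⁿ, which is Θ(2ⁿ).
Lower-order terms (10·log(n)) are asymptotically negligible.
Constants are absorbed, so the tightest bound is O(2ⁿ).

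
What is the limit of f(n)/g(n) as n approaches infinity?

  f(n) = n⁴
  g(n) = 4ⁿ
0

Since n⁴ (O(n⁴)) grows slower than 4ⁿ (O(4ⁿ)),
the ratio f(n)/g(n) → 0 as n → ∞.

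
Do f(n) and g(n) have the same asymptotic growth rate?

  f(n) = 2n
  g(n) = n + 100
True

f(n) = 2n and g(n) = n + 100 are both O(n).
Since they have the same asymptotic growth rate, f(n) = Θ(g(n)) is true.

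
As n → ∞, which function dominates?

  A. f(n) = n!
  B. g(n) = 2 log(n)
A

f(n) = n! is O(n!), while g(n) = 2 log(n) is O(log n).
Since O(n!) grows faster than O(log n), f(n) dominates.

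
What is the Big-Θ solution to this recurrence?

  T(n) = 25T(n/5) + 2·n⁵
Θ(n⁵)

Master Theorem: a = 25, b = 5, f(n) = 2·n⁵.
Compute the critical exponent d = log₅(25) = 2.
Compare f(n) = Θ(n⁵) against n^d:
  k = 5 > d = 2, so f(n) = Ω(n^(d+ε)) — Case 3.
  Regularity: a·(n/b)^5/n^5 = a/b^5 = 25/3125 < 1 ✓.
  The top-level work dominates: T(n) = Θ(f(n)) = Θ(n⁵).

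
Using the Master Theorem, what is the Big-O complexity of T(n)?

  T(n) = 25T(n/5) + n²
Θ(n² log n)

Master Theorem: a = 25, b = 5, f(n) = n².
Compute the critical exponent d = log₅(25) = 2.
Compare f(n) = Θ(n²) against n^d:
  k = 2 = d, so f(n) = Θ(n^d) — Case 2.
  Work is balanced across levels: T(n) = Θ(n^d log n) = Θ(n² log n).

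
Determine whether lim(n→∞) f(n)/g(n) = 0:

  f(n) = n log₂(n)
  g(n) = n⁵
True

f(n) = n log₂(n) is O(n log n), and g(n) = n⁵ is O(n⁵).
Since O(n log n) grows strictly slower than O(n⁵), f(n) = o(g(n)) is true.
This means lim(n→∞) f(n)/g(n) = 0.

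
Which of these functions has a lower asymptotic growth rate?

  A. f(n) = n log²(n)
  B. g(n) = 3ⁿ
A

f(n) = n log²(n) is O(n log² n), while g(n) = 3ⁿ is O(3ⁿ).
Since O(n log² n) grows slower than O(3ⁿ), f(n) is dominated.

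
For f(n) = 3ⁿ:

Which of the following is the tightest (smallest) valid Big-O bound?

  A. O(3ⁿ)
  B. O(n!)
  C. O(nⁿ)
A

f(n) = 3ⁿ is O(3ⁿ).
All listed options are valid Big-O bounds (upper bounds),
but O(3ⁿ) is the tightest (smallest valid bound).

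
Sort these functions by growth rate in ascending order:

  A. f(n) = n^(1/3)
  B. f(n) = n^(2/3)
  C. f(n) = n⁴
A < B < C

Comparing growth rates:
A = n^(1/3) is O(n^(1/3))
B = n^(2/3) is O(n^(2/3))
C = n⁴ is O(n⁴)

Therefore, the order from slowest to fastest is: A < B < C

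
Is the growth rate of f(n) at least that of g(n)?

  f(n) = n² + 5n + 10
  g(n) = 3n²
True

f(n) = n² + 5n + 10 and g(n) = 3n² are both O(n²).
Big-Ω permits equal growth rates (f ≥ c·g for some c > 0), so f(n) = Ω(g(n)) is true.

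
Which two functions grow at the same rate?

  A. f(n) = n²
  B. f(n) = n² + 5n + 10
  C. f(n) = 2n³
A and B

Examining each function:
  A. n² is O(n²)
  B. n² + 5n + 10 is O(n²)
  C. 2n³ is O(n³)

Functions A and B both have the same complexity class.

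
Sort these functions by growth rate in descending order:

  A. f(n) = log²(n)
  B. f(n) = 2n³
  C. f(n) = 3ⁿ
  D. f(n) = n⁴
C > D > B > A

Comparing growth rates:
C = 3ⁿ is O(3ⁿ)
D = n⁴ is O(n⁴)
B = 2n³ is O(n³)
A = log²(n) is O(log² n)

Therefore, the order from fastest to slowest is: C > D > B > A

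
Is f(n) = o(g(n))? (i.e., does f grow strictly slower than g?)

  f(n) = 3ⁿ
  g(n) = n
False

f(n) = 3ⁿ is O(3ⁿ), and g(n) = n is O(n).
Since O(3ⁿ) grows faster than or equal to O(n), f(n) = o(g(n)) is false.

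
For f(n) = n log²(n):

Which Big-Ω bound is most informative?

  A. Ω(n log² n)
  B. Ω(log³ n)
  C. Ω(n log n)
A

f(n) = n log²(n) is Ω(n log² n).
All listed options are valid Big-Ω bounds (lower bounds),
but Ω(n log² n) is the tightest (largest valid bound).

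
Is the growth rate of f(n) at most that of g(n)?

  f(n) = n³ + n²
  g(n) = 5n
False

f(n) = n³ + n² is O(n³), and g(n) = 5n is O(n).
Since O(n³) grows faster than O(n), f(n) = O(g(n)) is false.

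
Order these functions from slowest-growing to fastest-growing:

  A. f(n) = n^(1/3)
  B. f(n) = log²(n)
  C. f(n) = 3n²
B < A < C

Comparing growth rates:
B = log²(n) is O(log² n)
A = n^(1/3) is O(n^(1/3))
C = 3n² is O(n²)

Therefore, the order from slowest to fastest is: B < A < C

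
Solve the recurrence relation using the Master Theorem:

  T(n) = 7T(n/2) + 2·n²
Θ(n^log₂(7))

Master Theorem: a = 7, b = 2, f(n) = 2·n².
Compute the critical exponent d = log₂(7) = 2.807.
Compare f(n) = Θ(n²) against n^d:
  k = 2 < d = 2.807, so f(n) = O(n^(d-ε)) — Case 1.
  The recursion cost dominates: T(n) = Θ(n^d) = Θ(n^log₂(7)).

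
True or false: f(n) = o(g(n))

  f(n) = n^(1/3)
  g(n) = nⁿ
True

f(n) = n^(1/3) is O(n^(1/3)), and g(n) = nⁿ is O(nⁿ).
Since O(n^(1/3)) grows strictly slower than O(nⁿ), f(n) = o(g(n)) is true.
This means lim(n→∞) f(n)/g(n) = 0.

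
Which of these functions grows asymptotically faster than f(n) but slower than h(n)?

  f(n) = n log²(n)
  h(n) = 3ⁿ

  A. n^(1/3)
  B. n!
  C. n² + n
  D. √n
C

We need g(n) with n log²(n) = o(g(n)) and g(n) = o(3ⁿ), i.e. O(n log² n) ≺ g ≺ O(3ⁿ).
Check each option:
  A. n^(1/3) — O(n^(1/3)) does not grow strictly faster than f(n)
  B. n! — O(n!) does not grow strictly slower than h(n)
  C. n² + n — O(n²) is strictly between O(n log² n) and O(3ⁿ) ✓
  D. √n — O(√n) does not grow strictly faster than f(n)

Only option C (n² + n) lies strictly between.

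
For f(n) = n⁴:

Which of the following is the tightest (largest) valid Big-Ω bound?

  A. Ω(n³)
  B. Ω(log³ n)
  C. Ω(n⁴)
C

f(n) = n⁴ is Ω(n⁴).
All listed options are valid Big-Ω bounds (lower bounds),
but Ω(n⁴) is the tightest (largest valid bound).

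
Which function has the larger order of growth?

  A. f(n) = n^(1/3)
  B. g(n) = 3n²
B

f(n) = n^(1/3) is O(n^(1/3)), while g(n) = 3n² is O(n²).
Since O(n²) grows faster than O(n^(1/3)), g(n) dominates.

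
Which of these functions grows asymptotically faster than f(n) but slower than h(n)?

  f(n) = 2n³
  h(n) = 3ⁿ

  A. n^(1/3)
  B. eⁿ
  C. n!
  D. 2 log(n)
B

We need g(n) with 2n³ = o(g(n)) and g(n) = o(3ⁿ), i.e. O(n³) ≺ g ≺ O(3ⁿ).
Check each option:
  A. n^(1/3) — O(n^(1/3)) does not grow strictly faster than f(n)
  B. eⁿ — O(eⁿ) is strictly between O(n³) and O(3ⁿ) ✓
  C. n! — O(n!) does not grow strictly slower than h(n)
  D. 2 log(n) — O(log n) does not grow strictly faster than f(n)

Only option B (eⁿ) lies strictly between.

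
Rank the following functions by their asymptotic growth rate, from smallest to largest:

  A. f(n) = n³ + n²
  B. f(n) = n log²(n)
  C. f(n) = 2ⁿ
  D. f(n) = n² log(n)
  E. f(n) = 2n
E < B < D < A < C

Comparing growth rates:
E = 2n is O(n)
B = n log²(n) is O(n log² n)
D = n² log(n) is O(n² log n)
A = n³ + n² is O(n³)
C = 2ⁿ is O(2ⁿ)

Therefore, the order from slowest to fastest is: E < B < D < A < C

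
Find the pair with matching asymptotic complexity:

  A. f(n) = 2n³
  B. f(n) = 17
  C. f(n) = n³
A and C

Examining each function:
  A. 2n³ is O(n³)
  B. 17 is O(1)
  C. n³ is O(n³)

Functions A and C both have the same complexity class.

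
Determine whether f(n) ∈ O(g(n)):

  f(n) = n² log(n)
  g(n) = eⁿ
True

f(n) = n² log(n) is O(n² log n), and g(n) = eⁿ is O(eⁿ).
Since O(n² log n) ⊆ O(eⁿ) (f grows no faster than g), f(n) = O(g(n)) is true.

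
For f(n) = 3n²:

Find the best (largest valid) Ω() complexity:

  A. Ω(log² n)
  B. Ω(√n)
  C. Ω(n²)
C

f(n) = 3n² is Ω(n²).
All listed options are valid Big-Ω bounds (lower bounds),
but Ω(n²) is the tightest (largest valid bound).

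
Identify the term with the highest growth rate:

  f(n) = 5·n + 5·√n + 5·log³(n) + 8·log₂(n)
5·n

Looking at each term:
  - 5·n is O(n)
  - 5·√n is O(√n)
  - 5·log³(n) is O(log³ n)
  - 8·log₂(n) is O(log n)

The term 5·n (O(n)) grows fastest and dominates all others.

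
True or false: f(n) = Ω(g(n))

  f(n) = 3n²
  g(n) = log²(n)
True

f(n) = 3n² is O(n²), and g(n) = log²(n) is O(log² n).
Since O(n²) grows at least as fast as O(log² n), f(n) = Ω(g(n)) is true.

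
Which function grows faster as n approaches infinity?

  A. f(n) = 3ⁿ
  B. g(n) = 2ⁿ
A

f(n) = 3ⁿ is O(3ⁿ), while g(n) = 2ⁿ is O(2ⁿ).
Since O(3ⁿ) grows faster than O(2ⁿ), f(n) dominates.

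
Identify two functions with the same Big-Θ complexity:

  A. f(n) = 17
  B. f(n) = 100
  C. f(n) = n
A and B

Examining each function:
  A. 17 is O(1)
  B. 100 is O(1)
  C. n is O(n)

Functions A and B both have the same complexity class.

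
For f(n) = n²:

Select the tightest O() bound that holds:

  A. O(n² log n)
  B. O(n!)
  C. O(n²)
C

f(n) = n² is O(n²).
All listed options are valid Big-O bounds (upper bounds),
but O(n²) is the tightest (smallest valid bound).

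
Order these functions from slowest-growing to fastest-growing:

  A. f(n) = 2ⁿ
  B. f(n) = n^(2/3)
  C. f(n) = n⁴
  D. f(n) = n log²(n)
B < D < C < A

Comparing growth rates:
B = n^(2/3) is O(n^(2/3))
D = n log²(n) is O(n log² n)
C = n⁴ is O(n⁴)
A = 2ⁿ is O(2ⁿ)

Therefore, the order from slowest to fastest is: B < D < C < A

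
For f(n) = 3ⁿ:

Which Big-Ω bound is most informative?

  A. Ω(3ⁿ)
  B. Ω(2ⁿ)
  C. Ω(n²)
A

f(n) = 3ⁿ is Ω(3ⁿ).
All listed options are valid Big-Ω bounds (lower bounds),
but Ω(3ⁿ) is the tightest (largest valid bound).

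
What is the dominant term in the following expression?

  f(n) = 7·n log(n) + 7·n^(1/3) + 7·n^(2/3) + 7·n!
7·n!

Looking at each term:
  - 7·n log(n) is O(n log n)
  - 7·n^(1/3) is O(n^(1/3))
  - 7·n^(2/3) is O(n^(2/3))
  - 7·n! is O(n!)

The term 7·n! (O(n!)) grows fastest and dominates all others.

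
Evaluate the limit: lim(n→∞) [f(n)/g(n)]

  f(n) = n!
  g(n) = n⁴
∞

Since n! (O(n!)) grows faster than n⁴ (O(n⁴)),
the ratio f(n)/g(n) → ∞ as n → ∞.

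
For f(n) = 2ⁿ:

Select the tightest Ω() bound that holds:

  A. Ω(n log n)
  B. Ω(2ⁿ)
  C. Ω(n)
B

f(n) = 2ⁿ is Ω(2ⁿ).
All listed options are valid Big-Ω bounds (lower bounds),
but Ω(2ⁿ) is the tightest (largest valid bound).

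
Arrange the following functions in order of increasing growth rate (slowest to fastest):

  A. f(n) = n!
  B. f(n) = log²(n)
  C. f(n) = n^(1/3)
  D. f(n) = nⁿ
B < C < A < D

Comparing growth rates:
B = log²(n) is O(log² n)
C = n^(1/3) is O(n^(1/3))
A = n! is O(n!)
D = nⁿ is O(nⁿ)

Therefore, the order from slowest to fastest is: B < C < A < D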